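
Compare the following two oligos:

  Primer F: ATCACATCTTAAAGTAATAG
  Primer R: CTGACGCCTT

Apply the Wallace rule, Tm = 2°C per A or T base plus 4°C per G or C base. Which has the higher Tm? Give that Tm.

Primer F: A+T=15, G+C=5 → Tm = 2(15)+4(5) = 50°C
Primer R: A+T=4, G+C=6 → Tm = 2(4)+4(6) = 32°C
50°C vs 32°C → primer F is higher.

Primer F, 50°C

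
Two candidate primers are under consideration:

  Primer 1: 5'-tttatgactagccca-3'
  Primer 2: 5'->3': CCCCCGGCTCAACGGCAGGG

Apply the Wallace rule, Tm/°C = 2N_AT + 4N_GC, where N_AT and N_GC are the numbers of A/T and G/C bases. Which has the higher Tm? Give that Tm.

Primer 2, 72°C

Primer 1: A+T=9, G+C=6 → Tm = 2(9)+4(6) = 42°C
Primer 2: A+T=4, G+C=16 → Tm = 2(4)+4(16) = 72°C
42°C vs 72°C → primer 2 is higher.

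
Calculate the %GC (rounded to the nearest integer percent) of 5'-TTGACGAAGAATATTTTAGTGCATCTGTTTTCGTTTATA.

28%

Scanning the sequence gives A=10, C=4, G=7, T=18.
G+C = 7 + 4 = 11 out of 39 bases
%GC = 11/39 × 100 = 28.21% ≈ 28%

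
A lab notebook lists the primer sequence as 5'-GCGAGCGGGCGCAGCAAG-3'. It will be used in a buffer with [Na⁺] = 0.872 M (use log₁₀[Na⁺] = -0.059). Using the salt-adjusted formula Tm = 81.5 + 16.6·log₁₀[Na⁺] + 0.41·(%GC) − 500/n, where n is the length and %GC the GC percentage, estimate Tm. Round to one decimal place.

84.6°C

Length n = 18. Base counts: T=0, A=4, C=5, G=9
G+C = 14, so %GC = 14/18 × 100 = 77.778%
Salt term: 16.6 × (-0.059) = -0.979
GC term: 0.41 × 77.778 = 31.889; length term: −500/18 = −27.778
Tm = 81.5 + (-0.979) + 31.889 − 27.778 = 84.632 → 84.6°C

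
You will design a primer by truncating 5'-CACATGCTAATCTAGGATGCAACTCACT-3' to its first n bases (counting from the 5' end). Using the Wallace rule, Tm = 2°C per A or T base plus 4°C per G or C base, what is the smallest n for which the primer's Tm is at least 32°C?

n = 12

First 11 bases: CACATGCTAAT → Tm = 30°C (< 32°C)
First 12 bases: CACATGCTAATC → Tm = 34°C (≥ 32°C)
Each additional base adds 2°C (A/T) or 4°C (G/C), so Tm is non-decreasing in n; n = 12 is the first length to reach 32°C.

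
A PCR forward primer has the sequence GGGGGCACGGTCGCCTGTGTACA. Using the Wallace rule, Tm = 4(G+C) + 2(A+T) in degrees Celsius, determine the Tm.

78°C

Scanning the sequence gives A=3, C=6, T=4, G=10.
So N_AT = 7 and N_GC = 16.
Tm = 2×7 + 4×16 = 78°C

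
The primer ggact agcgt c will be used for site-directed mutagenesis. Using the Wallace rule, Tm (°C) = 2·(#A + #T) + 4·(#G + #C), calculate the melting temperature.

36°C

Scanning the sequence gives A=2, T=2, G=4, C=3.
AT pairs contribute 4, GC pairs contribute 7.
Tm = 4·7 + 2·4 = 28 + 8 = 36°C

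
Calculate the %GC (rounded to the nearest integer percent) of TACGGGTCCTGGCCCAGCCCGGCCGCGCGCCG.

Counting bases: G=12, C=15, T=3, A=2
G+C = 12 + 15 = 27 out of 32 bases
%GC = 27/32 × 100 = 84.38% ≈ 84%

84%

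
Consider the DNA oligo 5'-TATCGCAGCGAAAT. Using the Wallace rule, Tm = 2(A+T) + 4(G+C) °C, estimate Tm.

A=5, C=3, T=3, G=3
A+T = 8, G+C = 6
Tm = 4·6 + 2·8 = 24 + 16 = 40°C

40°C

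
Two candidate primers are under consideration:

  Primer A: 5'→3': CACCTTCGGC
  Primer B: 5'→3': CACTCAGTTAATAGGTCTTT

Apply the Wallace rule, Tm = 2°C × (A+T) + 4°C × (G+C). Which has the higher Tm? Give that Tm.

Primer B, 54°C

Primer A: A+T=3, G+C=7 → Tm = 2(3)+4(7) = 34°C
Primer B: A+T=13, G+C=7 → Tm = 2(13)+4(7) = 54°C
34°C vs 54°C → primer B is higher.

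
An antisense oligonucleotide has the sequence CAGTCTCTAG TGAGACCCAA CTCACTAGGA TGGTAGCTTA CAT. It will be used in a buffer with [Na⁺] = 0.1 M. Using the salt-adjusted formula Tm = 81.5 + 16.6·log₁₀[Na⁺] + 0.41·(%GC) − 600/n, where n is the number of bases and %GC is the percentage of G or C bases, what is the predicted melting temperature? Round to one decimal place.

70.0°C

Length n = 43. Scanning the sequence gives A=12, G=9, C=11, T=11.
G+C = 20, so %GC = 20/43 × 100 = 46.512%
Salt term: 16.6 × (-1) = -16.6
GC term: 0.41 × 46.512 = 19.07; length term: −600/43 = −13.953
Tm = 81.5 + (-16.6) + 19.07 − 13.953 = 70.017 → 70.0°C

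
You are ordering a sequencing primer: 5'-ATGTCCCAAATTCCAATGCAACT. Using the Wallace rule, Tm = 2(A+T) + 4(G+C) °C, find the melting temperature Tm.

64°C

Counting bases: G=2, C=7, T=6, A=8
A+T = 14, G+C = 9
Tm = 2×14 + 4×9 = 64°C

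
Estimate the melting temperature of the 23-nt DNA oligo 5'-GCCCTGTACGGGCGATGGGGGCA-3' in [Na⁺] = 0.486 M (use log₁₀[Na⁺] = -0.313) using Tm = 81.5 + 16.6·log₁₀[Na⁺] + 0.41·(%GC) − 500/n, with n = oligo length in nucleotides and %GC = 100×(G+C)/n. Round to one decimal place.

84.9°C

Length n = 23. Base counts: T=3, C=6, G=11, A=3
G+C = 17, so %GC = 17/23 × 100 = 73.913%
Salt term: 16.6 × (-0.313) = -5.196
GC term: 0.41 × 73.913 = 30.304; length term: −500/23 = −21.739
Tm = 81.5 + (-5.196) + 30.304 − 21.739 = 84.869 → 84.9°C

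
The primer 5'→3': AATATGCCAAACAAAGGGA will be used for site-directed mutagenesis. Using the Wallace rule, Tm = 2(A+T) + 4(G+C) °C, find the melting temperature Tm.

52°C

Scanning the sequence gives A=10, T=2, G=4, C=3.
So N_AT = 12 and N_GC = 7.
Tm = 2(12) + 4(7) = 24 + 28 = 52°C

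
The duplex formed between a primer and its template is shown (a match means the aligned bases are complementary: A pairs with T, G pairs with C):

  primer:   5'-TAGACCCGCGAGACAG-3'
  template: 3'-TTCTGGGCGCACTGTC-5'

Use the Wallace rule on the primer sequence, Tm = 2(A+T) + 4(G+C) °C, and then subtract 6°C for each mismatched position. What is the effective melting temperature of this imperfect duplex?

Primer base counts: A=5, T=1, G=5, C=5 → A+T=6, G+C=10
Perfect-match Tm = 2(6) + 4(10) = 12 + 40 = 52°C
Mismatches (positions where the bases are not complementary): 2 (at positions 1, 11)
Effective Tm = 52 − 2×6 = 52 − 12 = 40°C

40°C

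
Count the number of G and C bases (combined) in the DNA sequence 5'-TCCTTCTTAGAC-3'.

Counting bases: G=1, A=2, C=4, T=5
G+C = 1 + 4 = 5

5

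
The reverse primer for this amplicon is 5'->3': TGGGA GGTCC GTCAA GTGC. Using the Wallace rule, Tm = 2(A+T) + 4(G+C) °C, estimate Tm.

G=8, A=3, C=4, T=4
A+T = 7, G+C = 12
Tm = 2×7 + 4×12 = 62°C

62°C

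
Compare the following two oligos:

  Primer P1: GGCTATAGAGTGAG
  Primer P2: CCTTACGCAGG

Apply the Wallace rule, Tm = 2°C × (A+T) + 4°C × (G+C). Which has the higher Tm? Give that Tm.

Primer P1, 42°C

Primer P1: A+T=7, G+C=7 → Tm = 2(7)+4(7) = 42°C
Primer P2: A+T=4, G+C=7 → Tm = 2(4)+4(7) = 36°C
42°C vs 36°C → primer P1 is higher.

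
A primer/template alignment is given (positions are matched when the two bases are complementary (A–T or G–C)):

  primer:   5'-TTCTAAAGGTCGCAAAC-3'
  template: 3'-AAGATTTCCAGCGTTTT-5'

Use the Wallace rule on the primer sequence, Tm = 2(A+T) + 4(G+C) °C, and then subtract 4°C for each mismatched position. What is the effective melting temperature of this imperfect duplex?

44°C

Primer base counts: A=6, T=4, G=3, C=4 → A+T=10, G+C=7
Perfect-match Tm = 2(10) + 4(7) = 20 + 28 = 48°C
Mismatches (positions where the bases are not complementary): 1 (at position 17)
Effective Tm = 48 − 1×4 = 48 − 4 = 44°C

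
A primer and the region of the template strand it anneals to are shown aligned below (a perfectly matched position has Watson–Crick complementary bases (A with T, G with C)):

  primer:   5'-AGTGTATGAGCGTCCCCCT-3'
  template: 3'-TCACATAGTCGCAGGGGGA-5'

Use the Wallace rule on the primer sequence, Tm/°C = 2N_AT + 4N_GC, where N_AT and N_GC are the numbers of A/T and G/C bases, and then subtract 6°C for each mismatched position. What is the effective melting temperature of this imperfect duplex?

Primer base counts: A=3, T=5, G=5, C=6 → A+T=8, G+C=11
Perfect-match Tm = 2(8) + 4(11) = 16 + 44 = 60°C
Mismatches (positions where the bases are not complementary): 1 (at position 8)
Effective Tm = 60 − 1×6 = 60 − 6 = 54°C

54°C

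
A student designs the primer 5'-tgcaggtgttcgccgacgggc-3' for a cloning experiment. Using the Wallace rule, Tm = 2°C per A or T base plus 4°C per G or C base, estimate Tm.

Base counts: A=2, T=4, G=9, C=6
So N_AT = 6 and N_GC = 15.
Tm = 2(6) + 4(15) = 12 + 60 = 72°C

72°C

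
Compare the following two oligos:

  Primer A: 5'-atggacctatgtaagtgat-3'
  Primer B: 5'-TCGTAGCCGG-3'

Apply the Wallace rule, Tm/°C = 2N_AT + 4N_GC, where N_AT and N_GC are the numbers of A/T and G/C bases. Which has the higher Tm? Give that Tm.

Primer A, 52°C

Primer A: A+T=12, G+C=7 → Tm = 2(12)+4(7) = 52°C
Primer B: A+T=3, G+C=7 → Tm = 2(3)+4(7) = 34°C
52°C vs 34°C → primer A is higher.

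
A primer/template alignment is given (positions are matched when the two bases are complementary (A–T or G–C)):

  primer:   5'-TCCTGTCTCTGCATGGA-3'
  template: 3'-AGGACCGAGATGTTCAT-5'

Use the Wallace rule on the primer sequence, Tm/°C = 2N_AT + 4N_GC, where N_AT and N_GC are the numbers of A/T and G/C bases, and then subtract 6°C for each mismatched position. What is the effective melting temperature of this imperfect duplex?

28°C

Primer base counts: A=2, T=6, G=4, C=5 → A+T=8, G+C=9
Perfect-match Tm = 2(8) + 4(9) = 16 + 36 = 52°C
Mismatches (positions where the bases are not complementary): 4 (at positions 6, 11, 14, 16)
Effective Tm = 52 − 4×6 = 52 − 24 = 28°C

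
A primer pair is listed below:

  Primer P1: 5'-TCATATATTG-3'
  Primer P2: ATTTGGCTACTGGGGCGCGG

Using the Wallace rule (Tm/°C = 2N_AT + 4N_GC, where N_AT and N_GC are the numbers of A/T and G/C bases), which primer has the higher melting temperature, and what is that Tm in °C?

Primer P1: A+T=8, G+C=2 → Tm = 2(8)+4(2) = 24°C
Primer P2: A+T=7, G+C=13 → Tm = 2(7)+4(13) = 66°C
24°C vs 66°C → primer P2 is higher.

Primer P2, 66°C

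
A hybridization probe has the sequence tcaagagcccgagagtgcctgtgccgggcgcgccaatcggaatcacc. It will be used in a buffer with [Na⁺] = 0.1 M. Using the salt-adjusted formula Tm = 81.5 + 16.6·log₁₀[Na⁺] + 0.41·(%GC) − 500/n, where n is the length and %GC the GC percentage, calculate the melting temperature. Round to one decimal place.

81.3°C

Length n = 47. Counting bases: T=6, A=10, C=16, G=15
G+C = 31, so %GC = 31/47 × 100 = 65.957%
Salt term: 16.6 × (-1) = -16.6
GC term: 0.41 × 65.957 = 27.042; length term: −500/47 = −10.638
Tm = 81.5 + (-16.6) + 27.042 − 10.638 = 81.304 → 81.3°C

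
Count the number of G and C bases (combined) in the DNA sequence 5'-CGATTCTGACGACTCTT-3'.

Scanning the sequence gives A=3, T=6, G=3, C=5.
Total G or C: 3 + 5 = 8

8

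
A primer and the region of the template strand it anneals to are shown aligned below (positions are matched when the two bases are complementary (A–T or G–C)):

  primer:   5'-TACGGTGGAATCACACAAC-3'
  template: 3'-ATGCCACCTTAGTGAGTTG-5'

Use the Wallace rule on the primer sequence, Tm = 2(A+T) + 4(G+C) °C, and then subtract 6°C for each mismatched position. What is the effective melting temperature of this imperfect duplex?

Primer base counts: A=7, T=3, G=4, C=5 → A+T=10, G+C=9
Perfect-match Tm = 2(10) + 4(9) = 20 + 36 = 56°C
Mismatches (positions where the bases are not complementary): 1 (at position 15)
Effective Tm = 56 − 1×6 = 56 − 6 = 50°C

50°C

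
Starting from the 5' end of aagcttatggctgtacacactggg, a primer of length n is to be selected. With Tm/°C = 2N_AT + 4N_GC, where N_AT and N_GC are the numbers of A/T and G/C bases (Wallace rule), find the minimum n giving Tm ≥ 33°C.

n = 12

First 11 bases: AAGCTTATGGC → Tm = 32°C (< 33°C)
First 12 bases: AAGCTTATGGCT → Tm = 34°C (≥ 33°C)
Each additional base adds 2°C (A/T) or 4°C (G/C), so Tm is non-decreasing in n; n = 12 is the first length to reach 33°C.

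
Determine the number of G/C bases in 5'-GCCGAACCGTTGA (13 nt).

8

Base counts: G=4, A=3, T=2, C=4
G+C = 4 + 4 = 8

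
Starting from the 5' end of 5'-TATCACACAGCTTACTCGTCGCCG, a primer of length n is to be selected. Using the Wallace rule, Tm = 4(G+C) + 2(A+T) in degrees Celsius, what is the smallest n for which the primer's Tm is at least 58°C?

n = 20

First 19 bases: TATCACACAGCTTACTCGT → Tm = 54°C (< 58°C)
First 20 bases: TATCACACAGCTTACTCGTC → Tm = 58°C (≥ 58°C)
Since every base adds ≥2°C, Tm only increases with n, so the threshold is first crossed at n = 20.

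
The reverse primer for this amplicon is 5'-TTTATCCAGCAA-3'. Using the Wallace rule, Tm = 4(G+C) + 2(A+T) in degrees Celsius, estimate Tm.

Scanning the sequence gives G=1, A=4, C=3, T=4.
AT pairs contribute 8, GC pairs contribute 4.
Tm = 2×8 + 4×4 = 32°C

32°C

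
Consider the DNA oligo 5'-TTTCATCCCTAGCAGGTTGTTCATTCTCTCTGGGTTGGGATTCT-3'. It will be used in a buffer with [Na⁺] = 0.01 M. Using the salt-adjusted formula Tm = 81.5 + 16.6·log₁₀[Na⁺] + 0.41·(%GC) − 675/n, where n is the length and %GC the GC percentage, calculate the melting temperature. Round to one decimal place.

Length n = 44. Counting bases: G=10, C=10, A=5, T=19
G+C = 20, so %GC = 20/44 × 100 = 45.455%
Salt term: 16.6 × (-2) = -33.2
GC term: 0.41 × 45.455 = 18.637; length term: −675/44 = −15.341
Tm = 81.5 + (-33.2) + 18.637 − 15.341 = 51.596 → 51.6°C

51.6°C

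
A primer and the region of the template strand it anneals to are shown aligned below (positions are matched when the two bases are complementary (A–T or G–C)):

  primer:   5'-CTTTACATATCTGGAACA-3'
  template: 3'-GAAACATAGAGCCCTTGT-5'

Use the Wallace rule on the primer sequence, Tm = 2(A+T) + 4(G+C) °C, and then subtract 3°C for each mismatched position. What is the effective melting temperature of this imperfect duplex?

36°C

Primer base counts: A=6, T=6, G=2, C=4 → A+T=12, G+C=6
Perfect-match Tm = 2(12) + 4(6) = 24 + 24 = 48°C
Mismatches (positions where the bases are not complementary): 4 (at positions 5, 6, 9, 12)
Effective Tm = 48 − 4×3 = 48 − 12 = 36°C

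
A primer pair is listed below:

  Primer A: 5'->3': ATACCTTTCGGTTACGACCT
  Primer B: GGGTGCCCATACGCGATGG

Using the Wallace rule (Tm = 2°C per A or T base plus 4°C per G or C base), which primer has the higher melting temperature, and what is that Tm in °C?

Primer A: A+T=11, G+C=9 → Tm = 2(11)+4(9) = 58°C
Primer B: A+T=6, G+C=13 → Tm = 2(6)+4(13) = 64°C
58°C vs 64°C → primer B is higher.

Primer B, 64°C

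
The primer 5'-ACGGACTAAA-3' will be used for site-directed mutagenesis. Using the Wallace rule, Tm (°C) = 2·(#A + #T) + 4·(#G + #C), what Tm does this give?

Base counts: T=1, A=5, C=2, G=2
AT pairs contribute 6, GC pairs contribute 4.
Tm = 4·4 + 2·6 = 16 + 12 = 28°C

28°C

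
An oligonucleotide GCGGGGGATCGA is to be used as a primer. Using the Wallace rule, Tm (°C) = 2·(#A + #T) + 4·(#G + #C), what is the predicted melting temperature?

42°C

Counting bases: C=2, T=1, A=2, G=7
AT pairs contribute 3, GC pairs contribute 9.
Tm = 2(3) + 4(9) = 6 + 36 = 42°C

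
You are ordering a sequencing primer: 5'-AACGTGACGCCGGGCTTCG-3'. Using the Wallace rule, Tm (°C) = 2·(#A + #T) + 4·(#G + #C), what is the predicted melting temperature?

Counting bases: G=7, T=3, C=6, A=3
So N_AT = 6 and N_GC = 13.
Tm = 2×6 + 4×13 = 64°C

64°C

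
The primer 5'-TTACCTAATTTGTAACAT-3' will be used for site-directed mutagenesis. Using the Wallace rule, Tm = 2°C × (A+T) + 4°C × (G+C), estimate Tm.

Base counts: A=6, C=3, G=1, T=8
A+T = 14, G+C = 4
Tm = 2(14) + 4(4) = 28 + 16 = 44°C

44°C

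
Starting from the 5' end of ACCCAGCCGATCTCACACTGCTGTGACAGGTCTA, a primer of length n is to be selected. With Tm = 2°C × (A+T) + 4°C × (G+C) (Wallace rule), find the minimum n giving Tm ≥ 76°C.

First 23 bases: ACCCAGCCGATCTCACACTGCTG → Tm = 74°C (< 76°C)
First 24 bases: ACCCAGCCGATCTCACACTGCTGT → Tm = 76°C (≥ 76°C)
Since every base adds ≥2°C, Tm only increases with n, so the threshold is first crossed at n = 24.

n = 24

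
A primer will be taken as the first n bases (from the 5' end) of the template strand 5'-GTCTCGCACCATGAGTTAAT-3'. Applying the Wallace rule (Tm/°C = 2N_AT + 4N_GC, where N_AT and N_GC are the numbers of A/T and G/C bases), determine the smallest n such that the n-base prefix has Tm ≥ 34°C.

n = 10

First 9 bases: GTCTCGCAC → Tm = 30°C (< 34°C)
First 10 bases: GTCTCGCACC → Tm = 34°C (≥ 34°C)
Since every base adds ≥2°C, Tm only increases with n, so the threshold is first crossed at n = 10.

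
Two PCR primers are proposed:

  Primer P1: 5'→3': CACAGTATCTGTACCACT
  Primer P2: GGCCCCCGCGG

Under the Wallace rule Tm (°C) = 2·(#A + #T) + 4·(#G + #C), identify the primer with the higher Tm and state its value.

Primer P1: A+T=10, G+C=8 → Tm = 2(10)+4(8) = 52°C
Primer P2: A+T=0, G+C=11 → Tm = 2(0)+4(11) = 44°C
52°C vs 44°C → primer P1 is higher.

Primer P1, 52°C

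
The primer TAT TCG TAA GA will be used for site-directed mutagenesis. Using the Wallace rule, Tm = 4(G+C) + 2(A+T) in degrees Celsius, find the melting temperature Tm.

Base counts: T=4, G=2, C=1, A=4
A+T = 8, G+C = 3
Tm = 2×8 + 4×3 = 28°C

28°C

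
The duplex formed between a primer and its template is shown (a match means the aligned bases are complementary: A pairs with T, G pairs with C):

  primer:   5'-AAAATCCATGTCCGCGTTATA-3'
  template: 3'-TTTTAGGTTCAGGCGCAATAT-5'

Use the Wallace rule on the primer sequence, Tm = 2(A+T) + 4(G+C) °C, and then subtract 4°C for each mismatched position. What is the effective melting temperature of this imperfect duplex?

Primer base counts: A=7, T=6, G=3, C=5 → A+T=13, G+C=8
Perfect-match Tm = 2(13) + 4(8) = 26 + 32 = 58°C
Mismatches (positions where the bases are not complementary): 1 (at position 9)
Effective Tm = 58 − 1×4 = 58 − 4 = 54°C

54°C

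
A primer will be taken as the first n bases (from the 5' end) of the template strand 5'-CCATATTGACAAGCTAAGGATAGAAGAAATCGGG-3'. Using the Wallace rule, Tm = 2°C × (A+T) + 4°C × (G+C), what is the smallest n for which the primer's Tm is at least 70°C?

n = 26

First 25 bases: CCATATTGACAAGCTAAGGATAGAA → Tm = 68°C (< 70°C)
First 26 bases: CCATATTGACAAGCTAAGGATAGAAG → Tm = 72°C (≥ 70°C)
Since every base adds ≥2°C, Tm only increases with n, so the threshold is first crossed at n = 26.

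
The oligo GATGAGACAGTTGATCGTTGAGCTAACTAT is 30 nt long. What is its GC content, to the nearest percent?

Counting bases: T=9, A=9, G=8, C=4
G+C = 8 + 4 = 12 out of 30 bases
%GC = 12/30 × 100 = 40% ≈ 40%

40%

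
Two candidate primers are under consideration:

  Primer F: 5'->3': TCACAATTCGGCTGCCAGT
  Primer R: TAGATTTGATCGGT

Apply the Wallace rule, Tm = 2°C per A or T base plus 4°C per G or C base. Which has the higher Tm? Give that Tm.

Primer F, 58°C

Primer F: A+T=9, G+C=10 → Tm = 2(9)+4(10) = 58°C
Primer R: A+T=9, G+C=5 → Tm = 2(9)+4(5) = 38°C
58°C vs 38°C → primer F is higher.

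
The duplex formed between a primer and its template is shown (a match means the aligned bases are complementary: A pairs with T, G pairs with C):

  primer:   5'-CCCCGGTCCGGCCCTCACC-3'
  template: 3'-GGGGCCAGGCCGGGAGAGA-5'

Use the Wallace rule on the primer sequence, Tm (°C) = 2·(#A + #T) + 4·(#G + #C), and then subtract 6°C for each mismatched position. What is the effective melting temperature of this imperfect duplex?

Primer base counts: A=1, T=2, G=4, C=12 → A+T=3, G+C=16
Perfect-match Tm = 2(3) + 4(16) = 6 + 64 = 70°C
Mismatches (positions where the bases are not complementary): 2 (at positions 17, 19)
Effective Tm = 70 − 2×6 = 70 − 12 = 58°C

58°C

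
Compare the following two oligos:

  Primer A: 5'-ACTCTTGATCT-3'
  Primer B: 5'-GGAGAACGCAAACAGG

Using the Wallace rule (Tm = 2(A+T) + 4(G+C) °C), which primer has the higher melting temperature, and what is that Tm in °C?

Primer B, 50°C

Primer A: A+T=7, G+C=4 → Tm = 2(7)+4(4) = 30°C
Primer B: A+T=7, G+C=9 → Tm = 2(7)+4(9) = 50°C
30°C vs 50°C → primer B is higher.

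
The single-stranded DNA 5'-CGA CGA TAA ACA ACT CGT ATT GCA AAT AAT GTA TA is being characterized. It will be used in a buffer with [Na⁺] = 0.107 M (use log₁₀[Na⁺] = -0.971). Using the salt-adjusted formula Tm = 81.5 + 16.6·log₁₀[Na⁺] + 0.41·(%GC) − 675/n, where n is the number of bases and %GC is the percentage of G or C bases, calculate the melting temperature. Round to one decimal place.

59.0°C

Length n = 35. C=6, A=15, G=5, T=9
G+C = 11, so %GC = 11/35 × 100 = 31.429%
Salt term: 16.6 × (-0.971) = -16.119
GC term: 0.41 × 31.429 = 12.886; length term: −675/35 = −19.286
Tm = 81.5 + (-16.119) + 12.886 − 19.286 = 58.981 → 59.0°C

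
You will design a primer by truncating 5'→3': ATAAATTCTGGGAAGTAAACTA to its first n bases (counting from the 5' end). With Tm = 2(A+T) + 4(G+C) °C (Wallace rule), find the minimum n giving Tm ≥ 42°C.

n = 16

First 15 bases: ATAAATTCTGGGAAG → Tm = 40°C (< 42°C)
First 16 bases: ATAAATTCTGGGAAGT → Tm = 42°C (≥ 42°C)
Each additional base adds 2°C (A/T) or 4°C (G/C), so Tm is non-decreasing in n; n = 16 is the first length to reach 42°C.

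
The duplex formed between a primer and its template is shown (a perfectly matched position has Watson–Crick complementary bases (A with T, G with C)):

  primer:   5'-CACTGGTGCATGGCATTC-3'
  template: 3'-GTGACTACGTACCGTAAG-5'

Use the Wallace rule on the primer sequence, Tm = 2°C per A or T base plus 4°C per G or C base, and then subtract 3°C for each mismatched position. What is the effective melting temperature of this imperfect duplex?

Primer base counts: A=3, T=5, G=5, C=5 → A+T=8, G+C=10
Perfect-match Tm = 2(8) + 4(10) = 16 + 40 = 56°C
Mismatches (positions where the bases are not complementary): 1 (at position 6)
Effective Tm = 56 − 1×3 = 56 − 3 = 53°C

53°C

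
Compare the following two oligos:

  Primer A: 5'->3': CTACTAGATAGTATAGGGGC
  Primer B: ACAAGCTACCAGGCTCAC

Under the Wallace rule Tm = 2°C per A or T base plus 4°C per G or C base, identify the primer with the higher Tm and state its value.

Primer A, 58°C

Primer A: A+T=11, G+C=9 → Tm = 2(11)+4(9) = 58°C
Primer B: A+T=8, G+C=10 → Tm = 2(8)+4(10) = 56°C
58°C vs 56°C → primer A is higher.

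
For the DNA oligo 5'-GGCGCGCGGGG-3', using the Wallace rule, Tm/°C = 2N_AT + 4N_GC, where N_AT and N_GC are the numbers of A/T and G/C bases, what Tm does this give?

Counting bases: A=0, G=8, C=3, T=0
AT pairs contribute 0, GC pairs contribute 11.
Tm = 2(0) + 4(11) = 0 + 44 = 44°C

44°C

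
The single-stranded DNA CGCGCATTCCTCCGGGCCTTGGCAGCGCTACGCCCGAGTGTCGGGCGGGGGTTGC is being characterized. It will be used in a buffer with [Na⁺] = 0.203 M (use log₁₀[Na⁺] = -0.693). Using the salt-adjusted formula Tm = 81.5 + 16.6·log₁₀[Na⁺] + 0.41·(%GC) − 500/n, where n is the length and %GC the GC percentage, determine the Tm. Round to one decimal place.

91.5°C

Length n = 55. A=4, T=10, G=22, C=19
G+C = 41, so %GC = 41/55 × 100 = 74.545%
Salt term: 16.6 × (-0.693) = -11.504
GC term: 0.41 × 74.545 = 30.563; length term: −500/55 = −9.091
Tm = 81.5 + (-11.504) + 30.563 − 9.091 = 91.468 → 91.5°C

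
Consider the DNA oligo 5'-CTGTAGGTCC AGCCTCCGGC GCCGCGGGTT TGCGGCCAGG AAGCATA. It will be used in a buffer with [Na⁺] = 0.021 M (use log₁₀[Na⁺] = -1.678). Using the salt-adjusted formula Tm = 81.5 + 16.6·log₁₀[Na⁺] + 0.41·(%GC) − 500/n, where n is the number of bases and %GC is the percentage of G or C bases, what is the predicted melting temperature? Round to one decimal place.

Length n = 47. Scanning the sequence gives G=17, T=8, C=15, A=7.
G+C = 32, so %GC = 32/47 × 100 = 68.085%
Salt term: 16.6 × (-1.678) = -27.855
GC term: 0.41 × 68.085 = 27.915; length term: −500/47 = −10.638
Tm = 81.5 + (-27.855) + 27.915 − 10.638 = 70.922 → 70.9°C

70.9°C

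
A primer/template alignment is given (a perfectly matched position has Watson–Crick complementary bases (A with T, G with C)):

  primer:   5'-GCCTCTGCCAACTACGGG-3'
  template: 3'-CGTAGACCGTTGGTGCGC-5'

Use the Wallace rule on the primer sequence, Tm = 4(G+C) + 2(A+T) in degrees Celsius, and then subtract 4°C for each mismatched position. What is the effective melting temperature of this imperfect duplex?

Primer base counts: A=3, T=3, G=5, C=7 → A+T=6, G+C=12
Perfect-match Tm = 2(6) + 4(12) = 12 + 48 = 60°C
Mismatches (positions where the bases are not complementary): 4 (at positions 3, 8, 13, 17)
Effective Tm = 60 − 4×4 = 60 − 16 = 44°C

44°C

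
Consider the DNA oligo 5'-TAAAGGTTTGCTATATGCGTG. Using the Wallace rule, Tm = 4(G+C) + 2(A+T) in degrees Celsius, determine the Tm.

A=5, T=8, G=6, C=2
AT pairs contribute 13, GC pairs contribute 8.
Tm = 2×13 + 4×8 = 58°C

58°C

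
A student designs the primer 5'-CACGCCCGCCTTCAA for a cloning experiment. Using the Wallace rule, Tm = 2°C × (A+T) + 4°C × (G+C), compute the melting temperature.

Base counts: T=2, A=3, C=8, G=2
So N_AT = 5 and N_GC = 10.
Tm = 2(5) + 4(10) = 10 + 40 = 50°C

50°C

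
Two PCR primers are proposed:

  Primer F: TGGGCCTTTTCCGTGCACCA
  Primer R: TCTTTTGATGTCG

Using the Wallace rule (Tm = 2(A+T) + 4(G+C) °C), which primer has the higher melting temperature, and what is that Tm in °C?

Primer F, 64°C

Primer F: A+T=8, G+C=12 → Tm = 2(8)+4(12) = 64°C
Primer R: A+T=8, G+C=5 → Tm = 2(8)+4(5) = 36°C
64°C vs 36°C → primer F is higher.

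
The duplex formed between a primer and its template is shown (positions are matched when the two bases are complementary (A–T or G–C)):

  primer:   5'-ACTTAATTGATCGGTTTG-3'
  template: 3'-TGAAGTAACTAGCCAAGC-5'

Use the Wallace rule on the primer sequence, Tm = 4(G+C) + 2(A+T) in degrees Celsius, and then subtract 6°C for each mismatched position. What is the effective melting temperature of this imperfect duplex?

Primer base counts: A=4, T=8, G=4, C=2 → A+T=12, G+C=6
Perfect-match Tm = 2(12) + 4(6) = 24 + 24 = 48°C
Mismatches (positions where the bases are not complementary): 2 (at positions 5, 17)
Effective Tm = 48 − 2×6 = 48 − 12 = 36°C

36°C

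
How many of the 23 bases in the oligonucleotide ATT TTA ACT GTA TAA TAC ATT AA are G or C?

3

A=10, C=2, G=1, T=10
G+C = 1 + 2 = 3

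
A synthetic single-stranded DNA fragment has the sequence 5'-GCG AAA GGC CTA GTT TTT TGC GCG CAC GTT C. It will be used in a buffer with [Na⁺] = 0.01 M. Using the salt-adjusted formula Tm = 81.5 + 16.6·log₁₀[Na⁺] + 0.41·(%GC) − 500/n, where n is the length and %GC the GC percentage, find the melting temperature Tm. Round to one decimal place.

Length n = 31. Counting bases: T=9, G=9, A=5, C=8
G+C = 17, so %GC = 17/31 × 100 = 54.839%
Salt term: 16.6 × (-2) = -33.2
GC term: 0.41 × 54.839 = 22.484; length term: −500/31 = −16.129
Tm = 81.5 + (-33.2) + 22.484 − 16.129 = 54.655 → 54.7°C

54.7°C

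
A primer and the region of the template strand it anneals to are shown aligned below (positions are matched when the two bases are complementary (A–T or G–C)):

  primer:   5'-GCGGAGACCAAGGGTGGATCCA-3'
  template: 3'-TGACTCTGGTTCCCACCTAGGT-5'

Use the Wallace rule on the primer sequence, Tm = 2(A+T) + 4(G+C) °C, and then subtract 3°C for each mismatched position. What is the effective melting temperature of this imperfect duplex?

66°C

Primer base counts: A=6, T=2, G=9, C=5 → A+T=8, G+C=14
Perfect-match Tm = 2(8) + 4(14) = 16 + 56 = 72°C
Mismatches (positions where the bases are not complementary): 2 (at positions 1, 3)
Effective Tm = 72 − 2×3 = 72 − 6 = 66°C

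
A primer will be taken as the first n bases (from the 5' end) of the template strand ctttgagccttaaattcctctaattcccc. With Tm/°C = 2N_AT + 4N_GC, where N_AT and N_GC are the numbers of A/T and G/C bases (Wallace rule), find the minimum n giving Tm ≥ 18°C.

First 6 bases: CTTTGA → Tm = 16°C (< 18°C)
First 7 bases: CTTTGAG → Tm = 20°C (≥ 18°C)
Since every base adds ≥2°C, Tm only increases with n, so the threshold is first crossed at n = 7.

n = 7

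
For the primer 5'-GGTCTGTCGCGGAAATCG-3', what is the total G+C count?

Scanning the sequence gives G=7, C=4, T=4, A=3.
G+C = 7 + 4 = 11

11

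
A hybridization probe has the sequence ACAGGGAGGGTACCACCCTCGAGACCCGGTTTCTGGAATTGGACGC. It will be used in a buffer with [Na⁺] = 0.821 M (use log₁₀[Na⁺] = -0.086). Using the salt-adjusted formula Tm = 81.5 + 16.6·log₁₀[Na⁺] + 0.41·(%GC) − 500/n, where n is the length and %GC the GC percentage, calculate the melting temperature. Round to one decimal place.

Length n = 46. A=10, T=8, C=13, G=15
G+C = 28, so %GC = 28/46 × 100 = 60.87%
Salt term: 16.6 × (-0.086) = -1.428
GC term: 0.41 × 60.87 = 24.957; length term: −500/46 = −10.87
Tm = 81.5 + (-1.428) + 24.957 − 10.87 = 94.159 → 94.2°C

94.2°C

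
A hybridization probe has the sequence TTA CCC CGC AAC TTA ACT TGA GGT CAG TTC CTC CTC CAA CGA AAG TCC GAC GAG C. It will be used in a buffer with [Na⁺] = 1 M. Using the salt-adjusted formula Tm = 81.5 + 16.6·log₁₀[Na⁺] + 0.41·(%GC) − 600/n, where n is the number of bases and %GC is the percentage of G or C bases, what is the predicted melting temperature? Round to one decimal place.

Length n = 55. Counting bases: G=10, A=14, C=19, T=12
G+C = 29, so %GC = 29/55 × 100 = 52.727%
Salt term: 16.6 × (0) = 0
GC term: 0.41 × 52.727 = 21.618; length term: −600/55 = −10.909
Tm = 81.5 + (0) + 21.618 − 10.909 = 92.209 → 92.2°C

92.2°C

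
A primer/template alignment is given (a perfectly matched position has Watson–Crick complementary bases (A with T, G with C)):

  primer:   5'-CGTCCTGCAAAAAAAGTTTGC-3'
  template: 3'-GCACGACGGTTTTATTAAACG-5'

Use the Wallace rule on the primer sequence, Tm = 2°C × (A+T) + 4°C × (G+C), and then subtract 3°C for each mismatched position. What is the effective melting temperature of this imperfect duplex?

Primer base counts: A=7, T=5, G=4, C=5 → A+T=12, G+C=9
Perfect-match Tm = 2(12) + 4(9) = 24 + 36 = 60°C
Mismatches (positions where the bases are not complementary): 4 (at positions 4, 9, 14, 16)
Effective Tm = 60 − 4×3 = 60 − 12 = 48°C

48°C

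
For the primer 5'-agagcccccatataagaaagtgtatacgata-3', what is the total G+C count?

Base counts: A=13, C=6, G=6, T=6
G+C = 6 + 6 = 12

12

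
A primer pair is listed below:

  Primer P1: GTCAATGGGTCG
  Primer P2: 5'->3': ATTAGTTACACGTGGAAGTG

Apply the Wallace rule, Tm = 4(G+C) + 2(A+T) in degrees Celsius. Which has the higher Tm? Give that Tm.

Primer P1: A+T=5, G+C=7 → Tm = 2(5)+4(7) = 38°C
Primer P2: A+T=12, G+C=8 → Tm = 2(12)+4(8) = 56°C
38°C vs 56°C → primer P2 is higher.

Primer P2, 56°C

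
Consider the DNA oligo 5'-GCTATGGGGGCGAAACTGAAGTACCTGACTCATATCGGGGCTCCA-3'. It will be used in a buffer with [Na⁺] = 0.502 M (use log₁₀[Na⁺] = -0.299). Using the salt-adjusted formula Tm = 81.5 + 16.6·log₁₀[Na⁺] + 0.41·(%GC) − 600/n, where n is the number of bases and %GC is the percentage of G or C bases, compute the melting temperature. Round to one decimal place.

86.0°C

Length n = 45. Scanning the sequence gives T=9, C=11, G=14, A=11.
G+C = 25, so %GC = 25/45 × 100 = 55.556%
Salt term: 16.6 × (-0.299) = -4.963
GC term: 0.41 × 55.556 = 22.778; length term: −600/45 = −13.333
Tm = 81.5 + (-4.963) + 22.778 − 13.333 = 85.982 → 86.0°C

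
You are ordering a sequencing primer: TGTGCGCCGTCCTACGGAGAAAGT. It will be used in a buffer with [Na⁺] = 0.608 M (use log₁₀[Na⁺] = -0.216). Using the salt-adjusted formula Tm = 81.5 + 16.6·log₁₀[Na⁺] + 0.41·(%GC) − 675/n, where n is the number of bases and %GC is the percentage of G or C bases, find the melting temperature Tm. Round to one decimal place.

73.7°C

Length n = 24. Base counts: C=6, T=5, G=8, A=5
G+C = 14, so %GC = 14/24 × 100 = 58.333%
Salt term: 16.6 × (-0.216) = -3.586
GC term: 0.41 × 58.333 = 23.917; length term: −675/24 = −28.125
Tm = 81.5 + (-3.586) + 23.917 − 28.125 = 73.706 → 73.7°C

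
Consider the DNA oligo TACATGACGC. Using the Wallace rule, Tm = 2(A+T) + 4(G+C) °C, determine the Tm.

Scanning the sequence gives T=2, G=2, A=3, C=3.
A+T = 5, G+C = 5
Tm = 2(5) + 4(5) = 10 + 20 = 30°C

30°C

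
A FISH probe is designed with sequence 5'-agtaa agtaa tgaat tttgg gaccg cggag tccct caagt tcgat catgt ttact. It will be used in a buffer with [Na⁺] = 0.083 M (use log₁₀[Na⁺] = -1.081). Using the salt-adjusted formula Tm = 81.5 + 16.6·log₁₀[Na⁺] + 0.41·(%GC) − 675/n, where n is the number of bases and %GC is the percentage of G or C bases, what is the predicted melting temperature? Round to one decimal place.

Length n = 55. G=13, T=17, C=10, A=15
G+C = 23, so %GC = 23/55 × 100 = 41.818%
Salt term: 16.6 × (-1.081) = -17.945
GC term: 0.41 × 41.818 = 17.145; length term: −675/55 = −12.273
Tm = 81.5 + (-17.945) + 17.145 − 12.273 = 68.427 → 68.4°C

68.4°C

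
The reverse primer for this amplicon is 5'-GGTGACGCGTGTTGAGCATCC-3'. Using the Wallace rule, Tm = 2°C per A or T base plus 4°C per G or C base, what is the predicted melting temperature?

68°C

Base counts: G=8, T=5, C=5, A=3
A+T = 8, G+C = 13
Tm = 4·13 + 2·8 = 52 + 16 = 68°C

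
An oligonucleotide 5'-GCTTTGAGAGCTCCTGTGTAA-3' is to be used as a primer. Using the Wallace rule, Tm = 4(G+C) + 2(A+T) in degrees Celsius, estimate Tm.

62°C

Counting bases: C=4, T=7, A=4, G=6
AT pairs contribute 11, GC pairs contribute 10.
Tm = 2(11) + 4(10) = 22 + 40 = 62°C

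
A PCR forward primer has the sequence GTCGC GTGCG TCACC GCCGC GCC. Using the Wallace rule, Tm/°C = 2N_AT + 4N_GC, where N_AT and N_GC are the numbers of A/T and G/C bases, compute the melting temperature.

84°C

Counting bases: G=8, A=1, C=11, T=3
AT pairs contribute 4, GC pairs contribute 19.
Tm = 2(4) + 4(19) = 8 + 76 = 84°C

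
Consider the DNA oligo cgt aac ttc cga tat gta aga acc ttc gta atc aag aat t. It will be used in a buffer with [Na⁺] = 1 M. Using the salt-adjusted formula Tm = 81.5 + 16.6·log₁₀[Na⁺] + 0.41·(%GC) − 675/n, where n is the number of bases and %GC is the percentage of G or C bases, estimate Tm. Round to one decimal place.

Length n = 40. Scanning the sequence gives C=8, G=6, T=12, A=14.
G+C = 14, so %GC = 14/40 × 100 = 35%
Salt term: 16.6 × (0) = 0
GC term: 0.41 × 35 = 14.35; length term: −675/40 = −16.875
Tm = 81.5 + (0) + 14.35 − 16.875 = 78.975 → 79.0°C

79.0°C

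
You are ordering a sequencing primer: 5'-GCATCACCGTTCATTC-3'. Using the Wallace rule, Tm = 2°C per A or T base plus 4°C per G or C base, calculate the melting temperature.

A=3, G=2, C=6, T=5
So N_AT = 8 and N_GC = 8.
Tm = 2(8) + 4(8) = 16 + 32 = 48°C

48°C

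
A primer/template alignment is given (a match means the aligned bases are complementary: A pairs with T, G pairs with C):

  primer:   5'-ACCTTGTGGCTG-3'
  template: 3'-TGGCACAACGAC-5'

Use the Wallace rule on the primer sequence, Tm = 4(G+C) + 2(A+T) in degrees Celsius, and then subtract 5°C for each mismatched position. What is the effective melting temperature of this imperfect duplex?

28°C

Primer base counts: A=1, T=4, G=4, C=3 → A+T=5, G+C=7
Perfect-match Tm = 2(5) + 4(7) = 10 + 28 = 38°C
Mismatches (positions where the bases are not complementary): 2 (at positions 4, 8)
Effective Tm = 38 − 2×5 = 38 − 10 = 28°C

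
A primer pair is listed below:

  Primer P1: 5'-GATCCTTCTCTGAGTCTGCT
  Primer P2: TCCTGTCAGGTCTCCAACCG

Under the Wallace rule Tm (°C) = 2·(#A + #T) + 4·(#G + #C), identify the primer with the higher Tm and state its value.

Primer P2, 64°C

Primer P1: A+T=10, G+C=10 → Tm = 2(10)+4(10) = 60°C
Primer P2: A+T=8, G+C=12 → Tm = 2(8)+4(12) = 64°C
60°C vs 64°C → primer P2 is higher.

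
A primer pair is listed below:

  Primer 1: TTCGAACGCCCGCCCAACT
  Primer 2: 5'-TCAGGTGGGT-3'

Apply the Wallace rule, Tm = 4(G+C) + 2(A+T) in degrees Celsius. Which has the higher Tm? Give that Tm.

Primer 1, 62°C

Primer 1: A+T=7, G+C=12 → Tm = 2(7)+4(12) = 62°C
Primer 2: A+T=4, G+C=6 → Tm = 2(4)+4(6) = 32°C
62°C vs 32°C → primer 1 is higher.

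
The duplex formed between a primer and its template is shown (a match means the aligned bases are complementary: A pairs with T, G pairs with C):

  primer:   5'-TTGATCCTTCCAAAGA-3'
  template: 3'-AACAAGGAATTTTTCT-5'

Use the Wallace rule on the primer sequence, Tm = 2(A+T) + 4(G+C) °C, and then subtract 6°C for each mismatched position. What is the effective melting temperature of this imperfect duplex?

26°C

Primer base counts: A=5, T=5, G=2, C=4 → A+T=10, G+C=6
Perfect-match Tm = 2(10) + 4(6) = 20 + 24 = 44°C
Mismatches (positions where the bases are not complementary): 3 (at positions 4, 10, 11)
Effective Tm = 44 − 3×6 = 44 − 18 = 26°C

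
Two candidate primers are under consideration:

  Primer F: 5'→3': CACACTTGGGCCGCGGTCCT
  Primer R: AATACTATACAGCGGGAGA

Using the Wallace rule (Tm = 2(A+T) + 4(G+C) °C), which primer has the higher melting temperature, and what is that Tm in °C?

Primer F: A+T=6, G+C=14 → Tm = 2(6)+4(14) = 68°C
Primer R: A+T=11, G+C=8 → Tm = 2(11)+4(8) = 54°C
68°C vs 54°C → primer F is higher.

Primer F, 68°C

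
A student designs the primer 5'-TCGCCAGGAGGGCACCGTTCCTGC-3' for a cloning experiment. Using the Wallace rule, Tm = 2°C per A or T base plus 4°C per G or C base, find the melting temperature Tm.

82°C

G=8, T=4, C=9, A=3
AT pairs contribute 7, GC pairs contribute 17.
Tm = 2×7 + 4×17 = 82°C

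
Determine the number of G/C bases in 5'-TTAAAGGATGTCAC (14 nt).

Base counts: C=2, T=4, A=5, G=3
G+C = 3 + 2 = 5

5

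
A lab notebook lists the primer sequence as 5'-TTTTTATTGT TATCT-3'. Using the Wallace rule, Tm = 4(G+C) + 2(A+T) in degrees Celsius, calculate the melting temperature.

34°C

Scanning the sequence gives C=1, A=2, G=1, T=11.
A+T = 13, G+C = 2
Tm = 2(13) + 4(2) = 26 + 8 = 34°C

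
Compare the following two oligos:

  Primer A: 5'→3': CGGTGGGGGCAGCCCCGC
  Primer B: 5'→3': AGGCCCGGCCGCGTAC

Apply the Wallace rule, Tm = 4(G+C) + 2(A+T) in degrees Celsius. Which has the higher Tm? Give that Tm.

Primer A, 68°C

Primer A: A+T=2, G+C=16 → Tm = 2(2)+4(16) = 68°C
Primer B: A+T=3, G+C=13 → Tm = 2(3)+4(13) = 58°C
68°C vs 58°C → primer A is higher.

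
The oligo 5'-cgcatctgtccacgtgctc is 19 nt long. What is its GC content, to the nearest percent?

T=5, C=8, G=4, A=2
G+C = 4 + 8 = 12 out of 19 bases
%GC = 12/19 × 100 = 63.16% ≈ 63%

63%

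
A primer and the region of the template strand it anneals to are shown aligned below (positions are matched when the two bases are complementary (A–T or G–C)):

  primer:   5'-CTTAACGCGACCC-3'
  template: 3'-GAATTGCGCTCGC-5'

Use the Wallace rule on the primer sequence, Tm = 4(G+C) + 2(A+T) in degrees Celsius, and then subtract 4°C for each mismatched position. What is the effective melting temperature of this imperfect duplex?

34°C

Primer base counts: A=3, T=2, G=2, C=6 → A+T=5, G+C=8
Perfect-match Tm = 2(5) + 4(8) = 10 + 32 = 42°C
Mismatches (positions where the bases are not complementary): 2 (at positions 11, 13)
Effective Tm = 42 − 2×4 = 42 − 8 = 34°C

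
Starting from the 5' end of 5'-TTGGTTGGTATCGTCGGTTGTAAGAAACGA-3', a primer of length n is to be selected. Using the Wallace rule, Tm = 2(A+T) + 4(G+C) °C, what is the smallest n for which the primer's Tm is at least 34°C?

First 11 bases: TTGGTTGGTAT → Tm = 30°C (< 34°C)
First 12 bases: TTGGTTGGTATC → Tm = 34°C (≥ 34°C)
Each additional base adds 2°C (A/T) or 4°C (G/C), so Tm is non-decreasing in n; n = 12 is the first length to reach 34°C.

n = 12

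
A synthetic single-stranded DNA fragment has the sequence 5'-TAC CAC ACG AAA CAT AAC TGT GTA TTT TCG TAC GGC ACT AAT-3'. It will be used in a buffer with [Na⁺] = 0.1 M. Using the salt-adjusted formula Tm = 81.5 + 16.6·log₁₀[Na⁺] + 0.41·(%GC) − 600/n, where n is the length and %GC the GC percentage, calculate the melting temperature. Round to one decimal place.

66.2°C

Length n = 42. Base counts: G=6, C=10, A=14, T=12
G+C = 16, so %GC = 16/42 × 100 = 38.095%
Salt term: 16.6 × (-1) = -16.6
GC term: 0.41 × 38.095 = 15.619; length term: −600/42 = −14.286
Tm = 81.5 + (-16.6) + 15.619 − 14.286 = 66.233 → 66.2°C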